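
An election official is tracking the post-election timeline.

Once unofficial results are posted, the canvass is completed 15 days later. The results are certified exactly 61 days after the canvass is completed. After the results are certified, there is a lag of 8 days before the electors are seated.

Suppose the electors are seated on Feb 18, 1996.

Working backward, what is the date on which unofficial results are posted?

Nov 26, 1995

The electors are seated: Feb 18, 1996.
The results are certified: Feb 18, 1996 − 8 days = Feb 10, 1996.
The canvass is completed: Feb 10, 1996 − 61 days = Dec 11, 1995.
Unofficial results are posted: Dec 11, 1995 − 15 days = Nov 26, 1995.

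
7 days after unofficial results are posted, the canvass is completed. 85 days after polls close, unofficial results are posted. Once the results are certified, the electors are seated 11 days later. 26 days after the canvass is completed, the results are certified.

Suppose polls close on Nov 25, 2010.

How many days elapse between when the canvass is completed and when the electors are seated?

Causal path: the canvass is completed → the results are certified → the electors are seated.
Total delay along the path: 26 + 11 = 37 days.

37 days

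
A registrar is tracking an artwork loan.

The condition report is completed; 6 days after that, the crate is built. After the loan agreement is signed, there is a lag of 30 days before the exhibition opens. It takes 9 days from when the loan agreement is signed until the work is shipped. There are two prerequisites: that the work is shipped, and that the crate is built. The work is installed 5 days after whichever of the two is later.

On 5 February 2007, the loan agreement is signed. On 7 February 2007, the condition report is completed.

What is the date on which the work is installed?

19 February 2007

The loan agreement is signed: Feb 5, 2007.
The work is shipped: Feb 5, 2007 + 9 days = Feb 14, 2007.
The condition report is completed: Feb 7, 2007.
The crate is built: Feb 7, 2007 + 6 days = Feb 13, 2007.
Both prerequisites met — the work is shipped (Feb 14, 2007), the crate is built (Feb 13, 2007); the later is Feb 14, 2007.
The work is installed: Feb 14, 2007 + 5 days = Feb 19, 2007.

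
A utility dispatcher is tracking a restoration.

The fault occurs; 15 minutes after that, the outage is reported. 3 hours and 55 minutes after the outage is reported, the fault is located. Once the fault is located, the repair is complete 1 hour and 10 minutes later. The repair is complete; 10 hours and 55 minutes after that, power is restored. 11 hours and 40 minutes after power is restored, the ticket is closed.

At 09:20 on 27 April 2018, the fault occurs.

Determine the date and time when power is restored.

01:35 on 28 April 2018

The fault occurs: 09:20 Apr 27, 2018.
The outage is reported: 09:20 Apr 27, 2018 + 15m = 09:35 Apr 27, 2018.
The fault is located: 09:35 Apr 27, 2018 + 3h55m = 13:30 Apr 27, 2018.
The repair is complete: 13:30 Apr 27, 2018 + 1h10m = 14:40 Apr 27, 2018.
Power is restored: 14:40 Apr 27, 2018 + 10h55m = 01:35 Apr 28, 2018.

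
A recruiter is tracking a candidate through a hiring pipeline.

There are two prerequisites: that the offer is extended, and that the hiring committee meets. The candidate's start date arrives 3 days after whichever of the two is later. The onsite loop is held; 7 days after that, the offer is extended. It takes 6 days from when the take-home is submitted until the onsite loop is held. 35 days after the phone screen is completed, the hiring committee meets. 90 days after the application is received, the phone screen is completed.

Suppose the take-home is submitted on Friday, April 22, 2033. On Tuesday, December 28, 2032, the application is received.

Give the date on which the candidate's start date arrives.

The take-home is submitted: Apr 22, 2033.
The onsite loop is held: Apr 22, 2033 + 6 days = Apr 28, 2033.
The offer is extended: Apr 28, 2033 + 7 days = May 5, 2033.
The application is received: Dec 28, 2032.
The phone screen is completed: Dec 28, 2032 + 90 days = Mar 28, 2033.
The hiring committee meets: Mar 28, 2033 + 35 days = May 2, 2033.
Both prerequisites met — the offer is extended (May 5, 2033), the hiring committee meets (May 2, 2033); the later is May 5, 2033.
The candidate's start date arrives: May 5, 2033 + 3 days = May 8, 2033.

Sunday, May 8, 2033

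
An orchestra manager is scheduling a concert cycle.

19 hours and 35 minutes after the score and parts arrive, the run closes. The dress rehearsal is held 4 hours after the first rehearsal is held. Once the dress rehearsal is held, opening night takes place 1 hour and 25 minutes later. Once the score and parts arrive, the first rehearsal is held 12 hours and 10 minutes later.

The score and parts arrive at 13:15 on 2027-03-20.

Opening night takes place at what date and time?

06:50 on 2027-03-21

The score and parts arrive: 13:15 Mar 20, 2027.
The first rehearsal is held: 13:15 Mar 20, 2027 + 12h10m = 01:25 Mar 21, 2027.
The dress rehearsal is held: 01:25 Mar 21, 2027 + 4h = 05:25 Mar 21, 2027.
Opening night takes place: 05:25 Mar 21, 2027 + 1h25m = 06:50 Mar 21, 2027.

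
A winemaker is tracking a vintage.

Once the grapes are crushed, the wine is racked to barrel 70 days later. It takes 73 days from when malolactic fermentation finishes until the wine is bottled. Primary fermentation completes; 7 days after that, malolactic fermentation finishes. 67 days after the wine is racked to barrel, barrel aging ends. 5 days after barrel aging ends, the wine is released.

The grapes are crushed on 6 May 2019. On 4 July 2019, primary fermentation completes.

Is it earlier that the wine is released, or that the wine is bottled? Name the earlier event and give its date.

The grapes are crushed: May 6, 2019.
The wine is racked to barrel: May 6, 2019 + 70 days = Jul 15, 2019.
Barrel aging ends: Jul 15, 2019 + 67 days = Sep 20, 2019.
The wine is released: Sep 20, 2019 + 5 days = Sep 25, 2019.
Primary fermentation completes: Jul 4, 2019.
Malolactic fermentation finishes: Jul 4, 2019 + 7 days = Jul 11, 2019.
The wine is bottled: Jul 11, 2019 + 73 days = Sep 22, 2019.
Comparing: the wine is released on Sep 25, 2019 vs the wine is bottled on Sep 22, 2019. Earlier: the wine is bottled.

The wine is bottled — 22 September 2019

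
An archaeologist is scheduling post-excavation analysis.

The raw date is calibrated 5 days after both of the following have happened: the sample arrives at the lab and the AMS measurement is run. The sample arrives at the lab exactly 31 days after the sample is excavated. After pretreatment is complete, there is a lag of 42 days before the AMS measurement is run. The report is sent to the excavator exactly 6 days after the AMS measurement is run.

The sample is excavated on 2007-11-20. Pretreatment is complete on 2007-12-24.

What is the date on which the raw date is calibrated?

The sample is excavated: Nov 20, 2007.
The sample arrives at the lab: Nov 20, 2007 + 31 days = Dec 21, 2007.
Pretreatment is complete: Dec 24, 2007.
The AMS measurement is run: Dec 24, 2007 + 42 days = Feb 4, 2008.
Both prerequisites met — the sample arrives at the lab (Dec 21, 2007), the AMS measurement is run (Feb 4, 2008); the later is Feb 4, 2008.
The raw date is calibrated: Feb 4, 2008 + 5 days = Feb 9, 2008.

2008-02-09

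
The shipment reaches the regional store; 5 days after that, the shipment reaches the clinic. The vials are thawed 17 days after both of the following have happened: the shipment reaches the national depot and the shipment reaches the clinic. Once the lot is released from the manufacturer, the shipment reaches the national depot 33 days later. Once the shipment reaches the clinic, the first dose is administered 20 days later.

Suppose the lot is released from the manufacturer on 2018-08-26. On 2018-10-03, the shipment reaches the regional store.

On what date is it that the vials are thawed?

The lot is released from the manufacturer: Aug 26, 2018.
The shipment reaches the national depot: Aug 26, 2018 + 33 days = Sep 28, 2018.
The shipment reaches the regional store: Oct 3, 2018.
The shipment reaches the clinic: Oct 3, 2018 + 5 days = Oct 8, 2018.
Both prerequisites met — the shipment reaches the national depot (Sep 28, 2018), the shipment reaches the clinic (Oct 8, 2018); the later is Oct 8, 2018.
The vials are thawed: Oct 8, 2018 + 17 days = Oct 25, 2018.

2018-10-25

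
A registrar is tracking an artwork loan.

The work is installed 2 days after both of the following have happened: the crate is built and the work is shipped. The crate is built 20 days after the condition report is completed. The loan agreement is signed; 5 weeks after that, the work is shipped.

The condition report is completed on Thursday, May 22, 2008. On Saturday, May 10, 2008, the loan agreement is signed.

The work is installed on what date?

The condition report is completed: May 22, 2008.
The crate is built: May 22, 2008 + 20 days = Jun 11, 2008.
The loan agreement is signed: May 10, 2008.
The work is shipped: May 10, 2008 + 5 weeks = Jun 14, 2008.
Both prerequisites met — the crate is built (Jun 11, 2008), the work is shipped (Jun 14, 2008); the later is Jun 14, 2008.
The work is installed: Jun 14, 2008 + 2 days = Jun 16, 2008.

Monday, June 16, 2008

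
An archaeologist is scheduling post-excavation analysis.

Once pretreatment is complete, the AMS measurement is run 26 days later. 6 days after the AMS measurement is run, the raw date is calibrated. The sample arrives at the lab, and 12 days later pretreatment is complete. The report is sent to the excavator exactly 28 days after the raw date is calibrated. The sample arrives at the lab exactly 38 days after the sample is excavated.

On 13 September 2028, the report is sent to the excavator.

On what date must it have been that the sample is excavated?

26 May 2028

The report is sent to the excavator: Sep 13, 2028.
The raw date is calibrated: Sep 13, 2028 − 28 days = Aug 16, 2028.
The AMS measurement is run: Aug 16, 2028 − 6 days = Aug 10, 2028.
Pretreatment is complete: Aug 10, 2028 − 26 days = Jul 15, 2028.
The sample arrives at the lab: Jul 15, 2028 − 12 days = Jul 3, 2028.
The sample is excavated: Jul 3, 2028 − 38 days = May 26, 2028.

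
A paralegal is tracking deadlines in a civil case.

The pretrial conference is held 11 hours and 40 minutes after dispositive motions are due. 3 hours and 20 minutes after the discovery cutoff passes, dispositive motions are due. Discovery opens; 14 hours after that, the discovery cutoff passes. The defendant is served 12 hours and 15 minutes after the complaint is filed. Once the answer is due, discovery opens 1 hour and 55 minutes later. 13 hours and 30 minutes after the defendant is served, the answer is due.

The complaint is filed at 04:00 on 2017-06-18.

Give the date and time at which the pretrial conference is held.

The complaint is filed: 04:00 Jun 18, 2017.
The defendant is served: 04:00 Jun 18, 2017 + 12h15m = 16:15 Jun 18, 2017.
The answer is due: 16:15 Jun 18, 2017 + 13h30m = 05:45 Jun 19, 2017.
Discovery opens: 05:45 Jun 19, 2017 + 1h55m = 07:40 Jun 19, 2017.
The discovery cutoff passes: 07:40 Jun 19, 2017 + 14h = 21:40 Jun 19, 2017.
Dispositive motions are due: 21:40 Jun 19, 2017 + 3h20m = 01:00 Jun 20, 2017.
The pretrial conference is held: 01:00 Jun 20, 2017 + 11h40m = 12:40 Jun 20, 2017.

12:40 on 2017-06-20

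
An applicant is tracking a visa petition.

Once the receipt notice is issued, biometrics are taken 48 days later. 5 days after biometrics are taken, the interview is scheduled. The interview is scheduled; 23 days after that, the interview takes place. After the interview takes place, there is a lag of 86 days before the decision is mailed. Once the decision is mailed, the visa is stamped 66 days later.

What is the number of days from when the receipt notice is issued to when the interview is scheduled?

Causal path: the receipt notice is issued → biometrics are taken → the interview is scheduled.
Total delay along the path: 48 + 5 = 53 days.

53 days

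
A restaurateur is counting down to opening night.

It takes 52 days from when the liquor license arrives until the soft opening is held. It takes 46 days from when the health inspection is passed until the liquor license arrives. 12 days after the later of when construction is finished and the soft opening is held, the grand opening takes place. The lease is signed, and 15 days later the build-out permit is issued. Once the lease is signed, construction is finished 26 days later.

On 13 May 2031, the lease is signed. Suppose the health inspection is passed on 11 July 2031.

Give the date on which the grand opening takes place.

The lease is signed: May 13, 2031.
Construction is finished: May 13, 2031 + 26 days = Jun 8, 2031.
The health inspection is passed: Jul 11, 2031.
The liquor license arrives: Jul 11, 2031 + 46 days = Aug 26, 2031.
The soft opening is held: Aug 26, 2031 + 52 days = Oct 17, 2031.
Both prerequisites met — construction is finished (Jun 8, 2031), the soft opening is held (Oct 17, 2031); the later is Oct 17, 2031.
The grand opening takes place: Oct 17, 2031 + 12 days = Oct 29, 2031.

29 October 2031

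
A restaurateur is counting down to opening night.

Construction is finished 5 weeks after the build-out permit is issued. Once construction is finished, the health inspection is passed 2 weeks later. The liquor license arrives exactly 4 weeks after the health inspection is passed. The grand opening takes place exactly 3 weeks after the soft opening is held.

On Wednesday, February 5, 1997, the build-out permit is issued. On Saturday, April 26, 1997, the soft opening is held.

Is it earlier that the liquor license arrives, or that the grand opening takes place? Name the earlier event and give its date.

The liquor license arrives — Wednesday, April 23, 1997

The build-out permit is issued: Feb 5, 1997.
Construction is finished: Feb 5, 1997 + 5 weeks = Mar 12, 1997.
The health inspection is passed: Mar 12, 1997 + 2 weeks = Mar 26, 1997.
The liquor license arrives: Mar 26, 1997 + 4 weeks = Apr 23, 1997.
The soft opening is held: Apr 26, 1997.
The grand opening takes place: Apr 26, 1997 + 3 weeks = May 17, 1997.
Comparing: the liquor license arrives on Apr 23, 1997 vs the grand opening takes place on May 17, 1997. Earlier: the liquor license arrives.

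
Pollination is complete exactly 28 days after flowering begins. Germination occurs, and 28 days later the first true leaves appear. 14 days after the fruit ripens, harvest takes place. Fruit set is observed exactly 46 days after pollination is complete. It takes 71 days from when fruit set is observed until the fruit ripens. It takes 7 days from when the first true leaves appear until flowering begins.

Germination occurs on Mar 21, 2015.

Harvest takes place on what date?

Germination occurs: Mar 21, 2015.
The first true leaves appear: Mar 21, 2015 + 28 days = Apr 18, 2015.
Flowering begins: Apr 18, 2015 + 7 days = Apr 25, 2015.
Pollination is complete: Apr 25, 2015 + 28 days = May 23, 2015.
Fruit set is observed: May 23, 2015 + 46 days = Jul 8, 2015.
The fruit ripens: Jul 8, 2015 + 71 days = Sep 17, 2015.
Harvest takes place: Sep 17, 2015 + 14 days = Oct 1, 2015.

Oct 1, 2015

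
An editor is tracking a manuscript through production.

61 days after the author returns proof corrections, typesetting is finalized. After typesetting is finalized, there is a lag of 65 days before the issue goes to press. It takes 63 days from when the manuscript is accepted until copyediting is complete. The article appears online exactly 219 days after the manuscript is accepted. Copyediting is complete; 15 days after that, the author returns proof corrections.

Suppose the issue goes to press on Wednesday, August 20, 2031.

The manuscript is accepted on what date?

Tuesday, January 28, 2031

The issue goes to press: Aug 20, 2031.
Typesetting is finalized: Aug 20, 2031 − 65 days = Jun 16, 2031.
The author returns proof corrections: Jun 16, 2031 − 61 days = Apr 16, 2031.
Copyediting is complete: Apr 16, 2031 − 15 days = Apr 1, 2031.
The manuscript is accepted: Apr 1, 2031 − 63 days = Jan 28, 2031.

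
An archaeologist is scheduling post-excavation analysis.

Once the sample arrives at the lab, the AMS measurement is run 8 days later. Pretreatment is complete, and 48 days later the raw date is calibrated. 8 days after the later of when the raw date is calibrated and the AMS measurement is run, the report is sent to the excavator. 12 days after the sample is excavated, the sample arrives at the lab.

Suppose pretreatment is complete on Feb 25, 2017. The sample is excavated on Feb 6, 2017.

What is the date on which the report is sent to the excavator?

Pretreatment is complete: Feb 25, 2017.
The raw date is calibrated: Feb 25, 2017 + 48 days = Apr 14, 2017.
The sample is excavated: Feb 6, 2017.
The sample arrives at the lab: Feb 6, 2017 + 12 days = Feb 18, 2017.
The AMS measurement is run: Feb 18, 2017 + 8 days = Feb 26, 2017.
Both prerequisites met — the raw date is calibrated (Apr 14, 2017), the AMS measurement is run (Feb 26, 2017); the later is Apr 14, 2017.
The report is sent to the excavator: Apr 14, 2017 + 8 days = Apr 22, 2017.

Apr 22, 2017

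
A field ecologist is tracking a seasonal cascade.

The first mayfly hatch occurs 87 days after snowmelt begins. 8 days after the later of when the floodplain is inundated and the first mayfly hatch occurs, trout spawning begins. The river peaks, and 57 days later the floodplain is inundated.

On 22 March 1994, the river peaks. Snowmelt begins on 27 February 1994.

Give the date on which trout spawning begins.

The river peaks: Mar 22, 1994.
The floodplain is inundated: Mar 22, 1994 + 57 days = May 18, 1994.
Snowmelt begins: Feb 27, 1994.
The first mayfly hatch occurs: Feb 27, 1994 + 87 days = May 25, 1994.
Both prerequisites met — the floodplain is inundated (May 18, 1994), the first mayfly hatch occurs (May 25, 1994); the later is May 25, 1994.
Trout spawning begins: May 25, 1994 + 8 days = Jun 2, 1994.

2 June 1994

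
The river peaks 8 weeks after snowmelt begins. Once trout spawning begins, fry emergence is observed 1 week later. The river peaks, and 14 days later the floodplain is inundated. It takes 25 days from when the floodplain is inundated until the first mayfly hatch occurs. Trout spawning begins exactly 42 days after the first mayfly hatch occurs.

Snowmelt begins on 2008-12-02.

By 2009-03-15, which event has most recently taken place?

The first mayfly hatch occurs

Snowmelt begins: Dec 2, 2008.
The river peaks: Dec 2, 2008 + 8 weeks = Jan 27, 2009.
The floodplain is inundated: Jan 27, 2009 + 14 days = Feb 10, 2009.
The first mayfly hatch occurs: Feb 10, 2009 + 25 days = Mar 7, 2009.
Trout spawning begins: Mar 7, 2009 + 42 days = Apr 18, 2009.
Fry emergence is observed: Apr 18, 2009 + 1 week = Apr 25, 2009.
Mar 15, 2009 falls between when the first mayfly hatch occurs (Mar 7, 2009) and when trout spawning begins (Apr 18, 2009).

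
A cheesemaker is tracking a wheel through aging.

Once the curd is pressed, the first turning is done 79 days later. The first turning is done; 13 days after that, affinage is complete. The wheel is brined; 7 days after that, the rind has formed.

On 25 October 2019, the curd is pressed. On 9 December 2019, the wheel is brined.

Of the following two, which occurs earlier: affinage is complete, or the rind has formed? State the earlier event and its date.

The curd is pressed: Oct 25, 2019.
The first turning is done: Oct 25, 2019 + 79 days = Jan 12, 2020.
Affinage is complete: Jan 12, 2020 + 13 days = Jan 25, 2020.
The wheel is brined: Dec 9, 2019.
The rind has formed: Dec 9, 2019 + 7 days = Dec 16, 2019.
Comparing: affinage is complete on Jan 25, 2020 vs the rind has formed on Dec 16, 2019. Earlier: the rind has formed.

The rind has formed — 16 December 2019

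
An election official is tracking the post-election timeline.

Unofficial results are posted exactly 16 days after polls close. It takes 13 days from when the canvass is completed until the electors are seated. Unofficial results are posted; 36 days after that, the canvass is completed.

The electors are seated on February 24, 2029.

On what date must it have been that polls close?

December 21, 2028

The electors are seated: Feb 24, 2029.
The canvass is completed: Feb 24, 2029 − 13 days = Feb 11, 2029.
Unofficial results are posted: Feb 11, 2029 − 36 days = Jan 6, 2029.
Polls close: Jan 6, 2029 − 16 days = Dec 21, 2028.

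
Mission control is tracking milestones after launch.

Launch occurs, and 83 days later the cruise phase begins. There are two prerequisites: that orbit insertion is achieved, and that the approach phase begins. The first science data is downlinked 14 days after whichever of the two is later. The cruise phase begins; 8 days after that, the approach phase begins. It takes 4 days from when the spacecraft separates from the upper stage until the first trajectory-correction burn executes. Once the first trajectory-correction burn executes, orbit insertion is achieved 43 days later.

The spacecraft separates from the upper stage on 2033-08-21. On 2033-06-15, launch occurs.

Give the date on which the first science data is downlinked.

The spacecraft separates from the upper stage: Aug 21, 2033.
The first trajectory-correction burn executes: Aug 21, 2033 + 4 days = Aug 25, 2033.
Orbit insertion is achieved: Aug 25, 2033 + 43 days = Oct 7, 2033.
Launch occurs: Jun 15, 2033.
The cruise phase begins: Jun 15, 2033 + 83 days = Sep 6, 2033.
The approach phase begins: Sep 6, 2033 + 8 days = Sep 14, 2033.
Both prerequisites met — orbit insertion is achieved (Oct 7, 2033), the approach phase begins (Sep 14, 2033); the later is Oct 7, 2033.
The first science data is downlinked: Oct 7, 2033 + 14 days = Oct 21, 2033.

2033-10-21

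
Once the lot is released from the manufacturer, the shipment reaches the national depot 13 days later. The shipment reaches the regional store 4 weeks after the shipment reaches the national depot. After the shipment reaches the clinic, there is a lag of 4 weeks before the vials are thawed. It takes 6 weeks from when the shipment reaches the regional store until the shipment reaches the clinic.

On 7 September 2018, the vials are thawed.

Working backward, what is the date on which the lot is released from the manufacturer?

19 May 2018

The vials are thawed: Sep 7, 2018.
The shipment reaches the clinic: Sep 7, 2018 − 4 weeks = Aug 10, 2018.
The shipment reaches the regional store: Aug 10, 2018 − 6 weeks = Jun 29, 2018.
The shipment reaches the national depot: Jun 29, 2018 − 4 weeks = Jun 1, 2018.
The lot is released from the manufacturer: Jun 1, 2018 − 13 days = May 19, 2018.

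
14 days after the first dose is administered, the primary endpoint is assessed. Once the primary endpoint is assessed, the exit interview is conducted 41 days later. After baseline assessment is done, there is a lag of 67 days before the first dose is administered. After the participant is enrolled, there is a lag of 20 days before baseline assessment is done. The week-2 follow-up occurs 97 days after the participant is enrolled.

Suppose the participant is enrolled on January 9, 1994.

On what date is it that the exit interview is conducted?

The participant is enrolled: Jan 9, 1994.
Baseline assessment is done: Jan 9, 1994 + 20 days = Jan 29, 1994.
The first dose is administered: Jan 29, 1994 + 67 days = Apr 6, 1994.
The primary endpoint is assessed: Apr 6, 1994 + 14 days = Apr 20, 1994.
The exit interview is conducted: Apr 20, 1994 + 41 days = May 31, 1994.

May 31, 1994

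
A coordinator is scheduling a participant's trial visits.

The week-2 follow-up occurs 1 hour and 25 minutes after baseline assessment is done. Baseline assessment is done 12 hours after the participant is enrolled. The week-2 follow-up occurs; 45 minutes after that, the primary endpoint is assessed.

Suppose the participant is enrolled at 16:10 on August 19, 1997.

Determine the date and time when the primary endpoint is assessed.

The participant is enrolled: 16:10 Aug 19, 1997.
Baseline assessment is done: 16:10 Aug 19, 1997 + 12h = 04:10 Aug 20, 1997.
The week-2 follow-up occurs: 04:10 Aug 20, 1997 + 1h25m = 05:35 Aug 20, 1997.
The primary endpoint is assessed: 05:35 Aug 20, 1997 + 45m = 06:20 Aug 20, 1997.

06:20 on August 20, 1997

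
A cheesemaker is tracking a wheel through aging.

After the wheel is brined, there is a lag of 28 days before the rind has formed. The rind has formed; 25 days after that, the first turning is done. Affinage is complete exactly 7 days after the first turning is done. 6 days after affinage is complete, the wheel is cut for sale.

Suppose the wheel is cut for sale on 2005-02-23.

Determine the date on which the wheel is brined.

The wheel is cut for sale: Feb 23, 2005.
Affinage is complete: Feb 23, 2005 − 6 days = Feb 17, 2005.
The first turning is done: Feb 17, 2005 − 7 days = Feb 10, 2005.
The rind has formed: Feb 10, 2005 − 25 days = Jan 16, 2005.
The wheel is brined: Jan 16, 2005 − 28 days = Dec 19, 2004.

2004-12-19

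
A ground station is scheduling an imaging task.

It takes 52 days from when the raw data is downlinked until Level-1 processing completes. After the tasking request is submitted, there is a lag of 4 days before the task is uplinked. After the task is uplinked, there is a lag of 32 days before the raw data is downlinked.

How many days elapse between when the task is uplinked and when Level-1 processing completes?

Causal path: the task is uplinked → the raw data is downlinked → Level-1 processing completes.
Total delay along the path: 32 + 52 = 84 days.

84 days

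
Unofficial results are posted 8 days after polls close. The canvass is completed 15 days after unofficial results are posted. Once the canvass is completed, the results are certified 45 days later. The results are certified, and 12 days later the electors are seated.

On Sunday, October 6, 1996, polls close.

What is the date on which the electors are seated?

Polls close: Oct 6, 1996.
Unofficial results are posted: Oct 6, 1996 + 8 days = Oct 14, 1996.
The canvass is completed: Oct 14, 1996 + 15 days = Oct 29, 1996.
The results are certified: Oct 29, 1996 + 45 days = Dec 13, 1996.
The electors are seated: Dec 13, 1996 + 12 days = Dec 25, 1996.

Wednesday, December 25, 1996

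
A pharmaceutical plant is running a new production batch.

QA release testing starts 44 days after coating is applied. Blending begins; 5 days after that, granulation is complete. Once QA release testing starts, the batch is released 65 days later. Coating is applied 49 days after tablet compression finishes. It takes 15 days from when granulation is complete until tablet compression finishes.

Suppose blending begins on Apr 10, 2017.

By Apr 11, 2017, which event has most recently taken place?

Blending begins

Blending begins: Apr 10, 2017.
Granulation is complete: Apr 10, 2017 + 5 days = Apr 15, 2017.
Tablet compression finishes: Apr 15, 2017 + 15 days = Apr 30, 2017.
Coating is applied: Apr 30, 2017 + 49 days = Jun 18, 2017.
QA release testing starts: Jun 18, 2017 + 44 days = Aug 1, 2017.
The batch is released: Aug 1, 2017 + 65 days = Oct 5, 2017.
Apr 11, 2017 falls between when blending begins (Apr 10, 2017) and when granulation is complete (Apr 15, 2017).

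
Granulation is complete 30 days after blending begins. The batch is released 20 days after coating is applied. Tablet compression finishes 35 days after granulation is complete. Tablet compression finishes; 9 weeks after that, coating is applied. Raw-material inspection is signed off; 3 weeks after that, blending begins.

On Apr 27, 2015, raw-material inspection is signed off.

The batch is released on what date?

Raw-material inspection is signed off: Apr 27, 2015.
Blending begins: Apr 27, 2015 + 3 weeks = May 18, 2015.
Granulation is complete: May 18, 2015 + 30 days = Jun 17, 2015.
Tablet compression finishes: Jun 17, 2015 + 35 days = Jul 22, 2015.
Coating is applied: Jul 22, 2015 + 9 weeks = Sep 23, 2015.
The batch is released: Sep 23, 2015 + 20 days = Oct 13, 2015.

Oct 13, 2015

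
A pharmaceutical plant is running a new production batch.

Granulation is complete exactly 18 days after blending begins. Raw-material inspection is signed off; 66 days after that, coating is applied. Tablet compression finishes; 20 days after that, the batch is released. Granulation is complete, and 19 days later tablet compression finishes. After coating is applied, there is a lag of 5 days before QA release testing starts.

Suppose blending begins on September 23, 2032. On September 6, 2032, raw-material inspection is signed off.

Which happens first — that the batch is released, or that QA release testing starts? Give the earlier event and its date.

QA release testing starts — November 16, 2032

Blending begins: Sep 23, 2032.
Granulation is complete: Sep 23, 2032 + 18 days = Oct 11, 2032.
Tablet compression finishes: Oct 11, 2032 + 19 days = Oct 30, 2032.
The batch is released: Oct 30, 2032 + 20 days = Nov 19, 2032.
Raw-material inspection is signed off: Sep 6, 2032.
Coating is applied: Sep 6, 2032 + 66 days = Nov 11, 2032.
QA release testing starts: Nov 11, 2032 + 5 days = Nov 16, 2032.
Comparing: the batch is released on Nov 19, 2032 vs QA release testing starts on Nov 16, 2032. Earlier: QA release testing starts.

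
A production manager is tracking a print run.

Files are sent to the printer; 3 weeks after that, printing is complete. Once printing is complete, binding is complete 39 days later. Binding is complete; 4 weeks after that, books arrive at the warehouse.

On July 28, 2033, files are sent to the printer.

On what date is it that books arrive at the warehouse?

October 24, 2033

Files are sent to the printer: Jul 28, 2033.
Printing is complete: Jul 28, 2033 + 3 weeks = Aug 18, 2033.
Binding is complete: Aug 18, 2033 + 39 days = Sep 26, 2033.
Books arrive at the warehouse: Sep 26, 2033 + 4 weeks = Oct 24, 2033.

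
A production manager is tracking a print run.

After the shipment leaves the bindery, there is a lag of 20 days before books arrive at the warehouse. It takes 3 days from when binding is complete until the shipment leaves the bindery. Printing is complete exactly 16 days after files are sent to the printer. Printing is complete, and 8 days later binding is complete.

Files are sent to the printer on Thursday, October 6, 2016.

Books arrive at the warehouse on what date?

Files are sent to the printer: Oct 6, 2016.
Printing is complete: Oct 6, 2016 + 16 days = Oct 22, 2016.
Binding is complete: Oct 22, 2016 + 8 days = Oct 30, 2016.
The shipment leaves the bindery: Oct 30, 2016 + 3 days = Nov 2, 2016.
Books arrive at the warehouse: Nov 2, 2016 + 20 days = Nov 22, 2016.

Tuesday, November 22, 2016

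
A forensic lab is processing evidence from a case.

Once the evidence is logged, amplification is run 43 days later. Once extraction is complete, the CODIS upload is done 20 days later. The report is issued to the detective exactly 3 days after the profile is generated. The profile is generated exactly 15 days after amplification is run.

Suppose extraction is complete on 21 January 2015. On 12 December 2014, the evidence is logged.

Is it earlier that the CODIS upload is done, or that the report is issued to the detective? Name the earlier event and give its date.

Extraction is complete: Jan 21, 2015.
The CODIS upload is done: Jan 21, 2015 + 20 days = Feb 10, 2015.
The evidence is logged: Dec 12, 2014.
Amplification is run: Dec 12, 2014 + 43 days = Jan 24, 2015.
The profile is generated: Jan 24, 2015 + 15 days = Feb 8, 2015.
The report is issued to the detective: Feb 8, 2015 + 3 days = Feb 11, 2015.
Comparing: the CODIS upload is done on Feb 10, 2015 vs the report is issued to the detective on Feb 11, 2015. Earlier: the CODIS upload is done.

The CODIS upload is done — 10 February 2015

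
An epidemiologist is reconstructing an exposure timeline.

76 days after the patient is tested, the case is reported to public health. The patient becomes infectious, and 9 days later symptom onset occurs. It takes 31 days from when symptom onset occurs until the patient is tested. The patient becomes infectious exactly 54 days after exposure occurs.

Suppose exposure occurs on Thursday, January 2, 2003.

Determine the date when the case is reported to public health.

Exposure occurs: Jan 2, 2003.
The patient becomes infectious: Jan 2, 2003 + 54 days = Feb 25, 2003.
Symptom onset occurs: Feb 25, 2003 + 9 days = Mar 6, 2003.
The patient is tested: Mar 6, 2003 + 31 days = Apr 6, 2003.
The case is reported to public health: Apr 6, 2003 + 76 days = Jun 21, 2003.

Saturday, June 21, 2003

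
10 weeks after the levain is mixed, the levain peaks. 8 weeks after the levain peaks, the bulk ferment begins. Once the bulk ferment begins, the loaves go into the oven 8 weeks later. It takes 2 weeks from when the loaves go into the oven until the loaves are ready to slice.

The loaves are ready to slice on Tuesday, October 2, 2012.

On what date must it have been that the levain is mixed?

Tuesday, March 20, 2012

The loaves are ready to slice: Oct 2, 2012.
The loaves go into the oven: Oct 2, 2012 − 2 weeks = Sep 18, 2012.
The bulk ferment begins: Sep 18, 2012 − 8 weeks = Jul 24, 2012.
The levain peaks: Jul 24, 2012 − 8 weeks = May 29, 2012.
The levain is mixed: May 29, 2012 − 10 weeks = Mar 20, 2012.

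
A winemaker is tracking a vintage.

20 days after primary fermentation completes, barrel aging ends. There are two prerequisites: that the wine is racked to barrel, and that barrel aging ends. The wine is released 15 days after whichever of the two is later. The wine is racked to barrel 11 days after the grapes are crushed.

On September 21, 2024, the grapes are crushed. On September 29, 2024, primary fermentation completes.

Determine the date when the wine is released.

November 3, 2024

The grapes are crushed: Sep 21, 2024.
The wine is racked to barrel: Sep 21, 2024 + 11 days = Oct 2, 2024.
Primary fermentation completes: Sep 29, 2024.
Barrel aging ends: Sep 29, 2024 + 20 days = Oct 19, 2024.
Both prerequisites met — the wine is racked to barrel (Oct 2, 2024), barrel aging ends (Oct 19, 2024); the later is Oct 19, 2024.
The wine is released: Oct 19, 2024 + 15 days = Nov 3, 2024.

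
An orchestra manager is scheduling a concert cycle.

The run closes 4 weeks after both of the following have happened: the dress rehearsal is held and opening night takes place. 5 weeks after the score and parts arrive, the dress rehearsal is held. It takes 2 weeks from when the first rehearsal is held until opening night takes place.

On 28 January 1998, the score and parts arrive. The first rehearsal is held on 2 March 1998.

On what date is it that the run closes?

13 April 1998

The score and parts arrive: Jan 28, 1998.
The dress rehearsal is held: Jan 28, 1998 + 5 weeks = Mar 4, 1998.
The first rehearsal is held: Mar 2, 1998.
Opening night takes place: Mar 2, 1998 + 2 weeks = Mar 16, 1998.
Both prerequisites met — the dress rehearsal is held (Mar 4, 1998), opening night takes place (Mar 16, 1998); the later is Mar 16, 1998.
The run closes: Mar 16, 1998 + 4 weeks = Apr 13, 1998.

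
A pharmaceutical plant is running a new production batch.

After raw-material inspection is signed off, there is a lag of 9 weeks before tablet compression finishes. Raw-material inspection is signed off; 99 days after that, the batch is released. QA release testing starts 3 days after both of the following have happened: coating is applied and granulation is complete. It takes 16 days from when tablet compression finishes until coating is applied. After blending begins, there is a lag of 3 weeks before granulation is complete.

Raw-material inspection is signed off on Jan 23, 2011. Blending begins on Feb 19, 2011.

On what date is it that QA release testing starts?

Raw-material inspection is signed off: Jan 23, 2011.
Tablet compression finishes: Jan 23, 2011 + 9 weeks = Mar 27, 2011.
Coating is applied: Mar 27, 2011 + 16 days = Apr 12, 2011.
Blending begins: Feb 19, 2011.
Granulation is complete: Feb 19, 2011 + 3 weeks = Mar 12, 2011.
Both prerequisites met — coating is applied (Apr 12, 2011), granulation is complete (Mar 12, 2011); the later is Apr 12, 2011.
QA release testing starts: Apr 12, 2011 + 3 days = Apr 15, 2011.

Apr 15, 2011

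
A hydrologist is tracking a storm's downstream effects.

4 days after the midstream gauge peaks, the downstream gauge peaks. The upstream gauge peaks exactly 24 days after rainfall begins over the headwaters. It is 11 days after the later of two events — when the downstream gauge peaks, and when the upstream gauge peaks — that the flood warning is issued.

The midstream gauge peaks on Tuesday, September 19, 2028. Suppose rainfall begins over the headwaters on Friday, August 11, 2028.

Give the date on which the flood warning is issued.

Wednesday, October 4, 2028

The midstream gauge peaks: Sep 19, 2028.
The downstream gauge peaks: Sep 19, 2028 + 4 days = Sep 23, 2028.
Rainfall begins over the headwaters: Aug 11, 2028.
The upstream gauge peaks: Aug 11, 2028 + 24 days = Sep 4, 2028.
Both prerequisites met — the downstream gauge peaks (Sep 23, 2028), the upstream gauge peaks (Sep 4, 2028); the later is Sep 23, 2028.
The flood warning is issued: Sep 23, 2028 + 11 days = Oct 4, 2028.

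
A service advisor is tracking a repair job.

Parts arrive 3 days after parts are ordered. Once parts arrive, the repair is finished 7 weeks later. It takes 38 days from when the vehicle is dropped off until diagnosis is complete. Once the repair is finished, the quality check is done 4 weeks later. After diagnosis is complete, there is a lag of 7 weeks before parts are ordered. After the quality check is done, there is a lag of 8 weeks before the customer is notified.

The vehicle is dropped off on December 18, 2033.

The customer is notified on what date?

July 29, 2034

The vehicle is dropped off: Dec 18, 2033.
Diagnosis is complete: Dec 18, 2033 + 38 days = Jan 25, 2034.
Parts are ordered: Jan 25, 2034 + 7 weeks = Mar 15, 2034.
Parts arrive: Mar 15, 2034 + 3 days = Mar 18, 2034.
The repair is finished: Mar 18, 2034 + 7 weeks = May 6, 2034.
The quality check is done: May 6, 2034 + 4 weeks = Jun 3, 2034.
The customer is notified: Jun 3, 2034 + 8 weeks = Jul 29, 2034.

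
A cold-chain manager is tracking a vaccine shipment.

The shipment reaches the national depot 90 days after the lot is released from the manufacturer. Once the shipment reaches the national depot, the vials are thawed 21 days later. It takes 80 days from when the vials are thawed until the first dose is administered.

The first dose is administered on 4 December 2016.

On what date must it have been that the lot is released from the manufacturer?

27 May 2016

The first dose is administered: Dec 4, 2016.
The vials are thawed: Dec 4, 2016 − 80 days = Sep 15, 2016.
The shipment reaches the national depot: Sep 15, 2016 − 21 days = Aug 25, 2016.
The lot is released from the manufacturer: Aug 25, 2016 − 90 days = May 27, 2016.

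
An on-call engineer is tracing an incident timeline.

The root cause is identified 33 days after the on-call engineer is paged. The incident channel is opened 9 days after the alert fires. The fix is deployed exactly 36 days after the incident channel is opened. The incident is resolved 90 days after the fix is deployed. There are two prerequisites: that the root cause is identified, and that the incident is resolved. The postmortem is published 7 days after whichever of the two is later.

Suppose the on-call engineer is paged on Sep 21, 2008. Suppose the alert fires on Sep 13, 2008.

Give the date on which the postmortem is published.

Feb 2, 2009

The on-call engineer is paged: Sep 21, 2008.
The root cause is identified: Sep 21, 2008 + 33 days = Oct 24, 2008.
The alert fires: Sep 13, 2008.
The incident channel is opened: Sep 13, 2008 + 9 days = Sep 22, 2008.
The fix is deployed: Sep 22, 2008 + 36 days = Oct 28, 2008.
The incident is resolved: Oct 28, 2008 + 90 days = Jan 26, 2009.
Both prerequisites met — the root cause is identified (Oct 24, 2008), the incident is resolved (Jan 26, 2009); the later is Jan 26, 2009.
The postmortem is published: Jan 26, 2009 + 7 days = Feb 2, 2009.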